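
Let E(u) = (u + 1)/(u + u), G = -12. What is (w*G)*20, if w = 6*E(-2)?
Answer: -360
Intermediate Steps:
E(u) = (1 + u)/(2*u) (E(u) = (1 + u)/((2*u)) = (1 + u)*(1/(2*u)) = (1 + u)/(2*u))
w = 3/2 (w = 6*((½)*(1 - 2)/(-2)) = 6*((½)*(-½)*(-1)) = 6*(¼) = 3/2 ≈ 1.5000)
(w*G)*20 = ((3/2)*(-12))*20 = -18*20 = -360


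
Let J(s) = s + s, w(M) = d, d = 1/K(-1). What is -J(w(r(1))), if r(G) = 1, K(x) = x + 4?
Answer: -⅔ ≈ -0.66667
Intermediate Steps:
K(x) = 4 + x
d = ⅓ (d = 1/(4 - 1) = 1/3 = ⅓ ≈ 0.33333)
w(M) = ⅓
J(s) = 2*s
-J(w(r(1))) = -2/3 = -1*⅔ = -⅔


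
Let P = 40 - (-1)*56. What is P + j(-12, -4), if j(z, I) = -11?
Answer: 85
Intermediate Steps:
P = 96 (P = 40 - 1*(-56) = 40 + 56 = 96)
P + j(-12, -4) = 96 - 11 = 85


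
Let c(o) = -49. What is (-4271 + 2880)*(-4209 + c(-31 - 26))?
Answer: 5922878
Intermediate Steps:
(-4271 + 2880)*(-4209 + c(-31 - 26)) = (-4271 + 2880)*(-4209 - 49) = -1391*(-4258) = 5922878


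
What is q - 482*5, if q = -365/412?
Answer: -993285/412 ≈ -2410.9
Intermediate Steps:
q = -365/412 (q = -365*1/412 = -365/412 ≈ -0.88592)
q - 482*5 = -365/412 - 482*5 = -365/412 - 2410 = -993285/412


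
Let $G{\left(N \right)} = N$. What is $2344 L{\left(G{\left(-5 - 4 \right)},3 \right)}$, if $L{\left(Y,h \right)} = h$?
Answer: $7032$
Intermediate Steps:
$2344 L{\left(G{\left(-5 - 4 \right)},3 \right)} = 2344 \cdot 3 = 7032$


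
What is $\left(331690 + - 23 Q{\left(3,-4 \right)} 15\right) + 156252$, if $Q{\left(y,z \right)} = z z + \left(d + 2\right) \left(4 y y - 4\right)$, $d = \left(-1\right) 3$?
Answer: $493462$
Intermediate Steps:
$d = -3$
$Q{\left(y,z \right)} = 4 + z^{2} - 4 y^{2}$ ($Q{\left(y,z \right)} = z z + \left(-3 + 2\right) \left(4 y y - 4\right) = z^{2} - \left(4 y^{2} - 4\right) = z^{2} - \left(-4 + 4 y^{2}\right) = 4 + z^{2} - 4 y^{2}$)
$\left(331690 + - 23 Q{\left(3,-4 \right)} 15\right) + 156252 = \left(331690 + - 23 \left(4 + \left(-4\right)^{2} - 4 \cdot 3^{2}\right) 15\right) + 156252 = \left(331690 + - 23 \left(4 + 16 - 36\right) 15\right) + 156252 = \left(331690 + \left(-23\right) \left(-16\right) 15\right) + 156252 = \left(331690 + 368 \cdot 15\right) + 156252 = \left(331690 + 5520\right) + 156252 = 337210 + 156252 = 493462$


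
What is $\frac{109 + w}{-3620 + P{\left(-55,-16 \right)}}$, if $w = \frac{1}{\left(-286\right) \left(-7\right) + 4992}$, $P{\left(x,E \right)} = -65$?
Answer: $- \frac{762347}{25772890} \approx -0.029579$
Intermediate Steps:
$w = \frac{1}{6994}$ ($w = \frac{1}{2002 + 4992} = \frac{1}{6994} \approx 0.00014298$)
$\frac{109 + w}{-3620 + P{\left(-55,-16 \right)}} = \frac{109 + \frac{1}{6994}}{-3620 - 65} = \frac{762347}{6994 \left(-3685\right)} = \frac{762347}{6994} \left(- \frac{1}{3685}\right) = - \frac{762347}{25772890}$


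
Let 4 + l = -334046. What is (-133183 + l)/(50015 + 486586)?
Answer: -35941/41277 ≈ -0.87073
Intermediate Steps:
l = -334050 (l = -4 - 334046 = -334050)
(-133183 + l)/(50015 + 486586) = (-133183 - 334050)/(50015 + 486586) = -467233/536601 = -467233*1/536601 = -35941/41277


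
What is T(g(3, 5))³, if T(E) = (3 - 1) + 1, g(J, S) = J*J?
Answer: 27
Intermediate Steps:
g(J, S) = J²
T(E) = 3 (T(E) = 2 + 1 = 3)
T(g(3, 5))³ = 3³ = 27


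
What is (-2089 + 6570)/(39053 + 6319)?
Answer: 4481/45372 ≈ 0.098761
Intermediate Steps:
(-2089 + 6570)/(39053 + 6319) = 4481/45372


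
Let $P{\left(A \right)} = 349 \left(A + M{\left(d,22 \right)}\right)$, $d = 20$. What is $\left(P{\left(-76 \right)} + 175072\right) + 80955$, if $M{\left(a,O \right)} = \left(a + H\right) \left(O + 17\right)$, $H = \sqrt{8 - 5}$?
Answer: $501723 + 13611 \sqrt{3} \approx 5.253 \cdot 10^{5}$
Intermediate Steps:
$H = \sqrt{3} \approx 1.732$
$M{\left(a,O \right)} = \left(17 + O\right) \left(a + \sqrt{3}\right)$ ($M{\left(a,O \right)} = \left(a + \sqrt{3}\right) \left(O + 17\right) = \left(a + \sqrt{3}\right) \left(17 + O\right) = \left(17 + O\right) \left(a + \sqrt{3}\right)$)
$P{\left(A \right)} = 272220 + 349 A + 13611 \sqrt{3}$ ($P{\left(A \right)} = 349 \left(A + \left(17 \cdot 20 + 17 \sqrt{3} + 22 \cdot 20 + 22 \sqrt{3}\right)\right) = 349 \left(A + \left(340 + 17 \sqrt{3} + 440 + 22 \sqrt{3}\right)\right) = 349 \left(A + \left(780 + 39 \sqrt{3}\right)\right) = 349 \left(780 + A + 39 \sqrt{3}\right) = 272220 + 349 A + 13611 \sqrt{3}$)
$\left(P{\left(-76 \right)} + 175072\right) + 80955 = \left(\left(272220 + 349 \left(-76\right) + 13611 \sqrt{3}\right) + 175072\right) + 80955 = \left(\left(272220 - 26524 + 13611 \sqrt{3}\right) + 175072\right) + 80955 = \left(\left(245696 + 13611 \sqrt{3}\right) + 175072\right) + 80955 = \left(420768 + 13611 \sqrt{3}\right) + 80955 = 501723 + 13611 \sqrt{3}$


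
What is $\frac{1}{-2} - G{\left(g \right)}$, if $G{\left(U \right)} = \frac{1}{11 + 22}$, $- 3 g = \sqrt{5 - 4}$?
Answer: $- \frac{35}{66} \approx -0.5303$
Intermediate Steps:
$g = - \frac{1}{3}$ ($g = - \frac{\sqrt{5 - 4}}{3} = - \frac{\sqrt{1}}{3} = \left(- \frac{1}{3}\right) 1 = - \frac{1}{3} \approx -0.33333$)
$G{\left(U \right)} = \frac{1}{33}$
$\frac{1}{-2} - G{\left(g \right)} = \frac{1}{-2} - \frac{1}{33} = - \frac{1}{2} - \frac{1}{33} = - \frac{35}{66}$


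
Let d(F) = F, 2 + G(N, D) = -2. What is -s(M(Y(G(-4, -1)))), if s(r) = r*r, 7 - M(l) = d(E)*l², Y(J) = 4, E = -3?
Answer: -3025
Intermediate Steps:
G(N, D) = -4 (G(N, D) = -2 - 2 = -4)
M(l) = 7 + 3*l² (M(l) = 7 - (-3)*l² = 7 + 3*l²)
s(r) = r²
-s(M(Y(G(-4, -1)))) = -(7 + 3*4²)² = -(7 + 3*16)² = -(7 + 48)² = -1*55² = -1*3025 = -3025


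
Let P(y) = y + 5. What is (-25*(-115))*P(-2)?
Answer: 8625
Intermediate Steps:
P(y) = 5 + y
(-25*(-115))*P(-2) = (-25*(-115))*(5 - 2) = 2875*3 = 8625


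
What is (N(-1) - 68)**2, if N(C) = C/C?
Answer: 4489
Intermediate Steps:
N(C) = 1
(N(-1) - 68)**2 = (1 - 68)**2 = (-67)**2 = 4489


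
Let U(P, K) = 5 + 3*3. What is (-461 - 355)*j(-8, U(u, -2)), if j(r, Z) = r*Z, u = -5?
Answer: 91392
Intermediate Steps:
U(P, K) = 14 (U(P, K) = 5 + 9 = 14)
j(r, Z) = Z*r
(-461 - 355)*j(-8, U(u, -2)) = (-461 - 355)*(14*(-8)) = -816*(-112) = 91392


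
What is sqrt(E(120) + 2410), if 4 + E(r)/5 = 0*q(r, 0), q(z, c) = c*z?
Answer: sqrt(2390) ≈ 48.888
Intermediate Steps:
E(r) = -20 (E(r) = -20 + 5*(0*(0*r)) = -20 + 5*(0*0) = -20 + 5*0 = -20 + 0 = -20)
sqrt(E(120) + 2410) = sqrt(-20 + 2410) = sqrt(2390)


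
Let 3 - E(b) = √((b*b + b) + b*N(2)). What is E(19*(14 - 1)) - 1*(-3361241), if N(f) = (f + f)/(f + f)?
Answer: 3361244 - √61503 ≈ 3.3610e+6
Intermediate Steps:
N(f) = 1 (N(f) = (2*f)/((2*f)) = (2*f)*(1/(2*f)) = 1)
E(b) = 3 - √(b² + 2*b) (E(b) = 3 - √((b*b + b) + b*1) = 3 - √((b² + b) + b) = 3 - √((b + b²) + b) = 3 - √(b² + 2*b))
E(19*(14 - 1)) - 1*(-3361241) = (3 - √((19*(14 - 1))*(2 + 19*(14 - 1)))) - 1*(-3361241) = (3 - √((19*13)*(2 + 19*13))) + 3361241 = (3 - √(247*(2 + 247))) + 3361241 = (3 - √(247*249)) + 3361241 = (3 - √61503) + 3361241 = 3361244 - √61503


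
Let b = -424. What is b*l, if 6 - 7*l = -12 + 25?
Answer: 424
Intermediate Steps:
l = -1 (l = 6/7 - (-12 + 25)/7 = 6/7 - 1/7*13 = 6/7 - 13/7 = -1)
b*l = -424*(-1) = 424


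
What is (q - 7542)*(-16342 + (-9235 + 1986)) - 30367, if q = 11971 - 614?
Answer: -90030032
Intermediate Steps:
q = 11357
(q - 7542)*(-16342 + (-9235 + 1986)) - 30367 = (11357 - 7542)*(-16342 + (-9235 + 1986)) - 30367 = 3815*(-16342 - 7249) - 30367 = 3815*(-23591) - 30367 = -89999665 - 30367 = -90030032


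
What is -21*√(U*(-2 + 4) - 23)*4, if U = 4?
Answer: -84*I*√15 ≈ -325.33*I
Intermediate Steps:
-21*√(U*(-2 + 4) - 23)*4 = -21*√(4*(-2 + 4) - 23)*4 = -21*√(4*2 - 23)*4 = -21*√(8 - 23)*4 = -21*I*√15*4 = -84*I*√15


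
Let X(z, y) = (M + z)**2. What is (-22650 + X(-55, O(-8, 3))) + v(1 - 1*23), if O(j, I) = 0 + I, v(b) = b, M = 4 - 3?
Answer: -19756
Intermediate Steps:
M = 1
O(j, I) = I
X(z, y) = (1 + z)**2
(-22650 + X(-55, O(-8, 3))) + v(1 - 1*23) = (-22650 + (1 - 55)**2) + (1 - 1*23) = (-22650 + (-54)**2) + (1 - 23) = (-22650 + 2916) - 22 = -19734 - 22 = -19756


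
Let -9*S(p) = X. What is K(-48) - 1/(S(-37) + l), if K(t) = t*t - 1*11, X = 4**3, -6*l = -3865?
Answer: 26293813/11467 ≈ 2293.0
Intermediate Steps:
l = 3865/6 (l = -1/6*(-3865) = 3865/6 ≈ 644.17)
X = 64
S(p) = -64/9 (S(p) = -1/9*64 = -64/9)
K(t) = -11 + t**2 (K(t) = t**2 - 11 = -11 + t**2)
K(-48) - 1/(S(-37) + l) = (-11 + (-48)**2) - 1/(-64/9 + 3865/6) = (-11 + 2304) - 1/11467/18 = 2293 - 1*18/11467 = 2293 - 18/11467 = 26293813/11467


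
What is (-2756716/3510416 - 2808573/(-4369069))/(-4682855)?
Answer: 546255705259/17955529137553259980 ≈ 3.0423e-8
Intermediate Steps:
(-2756716/3510416 - 2808573/(-4369069))/(-4682855) = (-2756716*1/3510416 - 2808573*(-1/4369069))*(-1/4682855) = (-689179/877604 + 2808573/4369069)*(-1/4682855) = -546255705259/3834312430676*(-1/4682855) = 546255705259/17955529137553259980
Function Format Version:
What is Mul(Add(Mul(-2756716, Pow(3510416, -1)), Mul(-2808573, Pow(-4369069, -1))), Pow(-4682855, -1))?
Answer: Rational(546255705259, 17955529137553259980) ≈ 3.0423e-8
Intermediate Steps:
Mul(Add(Mul(-2756716, Pow(3510416, -1)), Mul(-2808573, Pow(-4369069, -1))), Pow(-4682855, -1)) = Mul(Add(Mul(-2756716, Rational(1, 3510416)), Mul(-2808573, Rational(-1, 4369069))), Rational(-1, 4682855)) = Mul(Add(Rational(-689179, 877604), Rational(2808573, 4369069)), Rational(-1, 4682855)) = Mul(Rational(-546255705259, 3834312430676), Rational(-1, 4682855)) = Rational(546255705259, 17955529137553259980)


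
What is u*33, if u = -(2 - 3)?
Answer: 33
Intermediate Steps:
u = 1 (u = -1*(-1) = 1)
u*33 = 1*33 = 33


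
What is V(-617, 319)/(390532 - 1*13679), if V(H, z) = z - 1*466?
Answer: -147/376853 ≈ -0.00039007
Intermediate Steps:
V(H, z) = -466 + z (V(H, z) = z - 466 = -466 + z)
V(-617, 319)/(390532 - 1*13679) = (-466 + 319)/(390532 - 1*13679) = -147/(390532 - 13679) = -147/376853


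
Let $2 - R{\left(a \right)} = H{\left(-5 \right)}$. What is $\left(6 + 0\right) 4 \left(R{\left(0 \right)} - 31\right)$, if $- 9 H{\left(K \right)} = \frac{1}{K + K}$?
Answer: $- \frac{10444}{15} \approx -696.27$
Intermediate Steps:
$H{\left(K \right)} = - \frac{1}{18 K}$ ($H{\left(K \right)} = - \frac{1}{9 \left(K + K\right)} = - \frac{1}{9 \cdot 2 K} = - \frac{\frac{1}{2} \frac{1}{K}}{9} = - \frac{1}{18 K}$)
$R{\left(a \right)} = \frac{179}{90}$ ($R{\left(a \right)} = 2 - - \frac{1}{18 \left(-5\right)} = 2 - \left(- \frac{1}{18}\right) \left(- \frac{1}{5}\right) = 2 - \frac{1}{90} = \frac{179}{90}$)
$\left(6 + 0\right) 4 \left(R{\left(0 \right)} - 31\right) = \left(6 + 0\right) 4 \left(\frac{179}{90} - 31\right) = 6 \cdot 4 \left(- \frac{2611}{90}\right) = 24 \left(- \frac{2611}{90}\right) = - \frac{10444}{15}$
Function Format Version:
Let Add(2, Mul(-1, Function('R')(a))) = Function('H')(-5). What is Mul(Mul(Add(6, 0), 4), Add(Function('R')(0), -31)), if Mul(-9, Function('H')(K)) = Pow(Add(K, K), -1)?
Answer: Rational(-10444, 15) ≈ -696.27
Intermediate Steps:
Function('H')(K) = Mul(Rational(-1, 18), Pow(K, -1)) (Function('H')(K) = Mul(Rational(-1, 9), Pow(Add(K, K), -1)) = Mul(Rational(-1, 9), Pow(Mul(2, K), -1)) = Mul(Rational(-1, 9), Mul(Rational(1, 2), Pow(K, -1))) = Mul(Rational(-1, 18), Pow(K, -1)))
Function('R')(a) = Rational(179, 90) (Function('R')(a) = Add(2, Mul(-1, Mul(Rational(-1, 18), Pow(-5, -1)))) = Add(2, Mul(-1, Mul(Rational(-1, 18), Rational(-1, 5)))) = Add(2, Mul(-1, Rational(1, 90))) = Add(2, Rational(-1, 90)) = Rational(179, 90))
Mul(Mul(Add(6, 0), 4), Add(Function('R')(0), -31)) = Mul(Mul(Add(6, 0), 4), Add(Rational(179, 90), -31)) = Mul(Mul(6, 4), Rational(-2611, 90)) = Mul(24, Rational(-2611, 90)) = Rational(-10444, 15)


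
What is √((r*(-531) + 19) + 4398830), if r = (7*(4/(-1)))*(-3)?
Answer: 3*√483805 ≈ 2086.7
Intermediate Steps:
r = 84 (r = (7*(4*(-1)))*(-3) = (7*(-4))*(-3) = -28*(-3) = 84)
√((r*(-531) + 19) + 4398830) = √((84*(-531) + 19) + 4398830) = √((-44604 + 19) + 4398830) = √(-44585 + 4398830) = √4354245 = 3*√483805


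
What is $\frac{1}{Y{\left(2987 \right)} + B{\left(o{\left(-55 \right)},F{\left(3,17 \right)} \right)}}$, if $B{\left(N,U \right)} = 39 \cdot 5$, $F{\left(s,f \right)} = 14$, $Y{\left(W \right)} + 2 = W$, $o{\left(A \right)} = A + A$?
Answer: $\frac{1}{3180} \approx 0.00031447$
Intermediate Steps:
$o{\left(A \right)} = 2 A$
$Y{\left(W \right)} = -2 + W$
$B{\left(N,U \right)} = 195$
$\frac{1}{Y{\left(2987 \right)} + B{\left(o{\left(-55 \right)},F{\left(3,17 \right)} \right)}} = \frac{1}{\left(-2 + 2987\right) + 195} = \frac{1}{2985 + 195} = \frac{1}{3180}$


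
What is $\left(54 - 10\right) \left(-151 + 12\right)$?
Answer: $-6116$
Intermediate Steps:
$\left(54 - 10\right) \left(-151 + 12\right) = 44 \left(-139\right) = -6116$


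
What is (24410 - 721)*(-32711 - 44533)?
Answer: -1829833116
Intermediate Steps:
(24410 - 721)*(-32711 - 44533) = 23689*(-77244) = -1829833116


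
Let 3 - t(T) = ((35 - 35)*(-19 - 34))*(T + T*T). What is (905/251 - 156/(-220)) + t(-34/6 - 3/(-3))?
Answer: 100979/13805 ≈ 7.3147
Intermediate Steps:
t(T) = 3 (t(T) = 3 - (35 - 35)*(-19 - 34)*(T + T*T) = 3 - 0*(-53)*(T + T²) = 3 - 0*(T + T²) = 3 - 1*0 = 3 + 0 = 3)
(905/251 - 156/(-220)) + t(-34/6 - 3/(-3)) = (905/251 - 156/(-220)) + 3 = (905*(1/251) - 156*(-1/220)) + 3 = (905/251 + 39/55) + 3 = 59564/13805 + 3 = 100979/13805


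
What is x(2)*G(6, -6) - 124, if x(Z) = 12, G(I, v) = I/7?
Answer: -796/7 ≈ -113.71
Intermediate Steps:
G(I, v) = I/7 (G(I, v) = I*(⅐) = I/7)
x(2)*G(6, -6) - 124 = 12*((⅐)*6) - 124 = 12*(6/7) - 124 = 72/7 - 124 = -796/7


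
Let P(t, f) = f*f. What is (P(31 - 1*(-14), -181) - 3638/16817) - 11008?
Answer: 365816563/16817 ≈ 21753.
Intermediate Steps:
P(t, f) = f²
(P(31 - 1*(-14), -181) - 3638/16817) - 11008 = ((-181)² - 3638/16817) - 11008 = (32761 - 3638*1/16817) - 11008 = (32761 - 3638/16817) - 11008 = 550938099/16817 - 11008 = 365816563/16817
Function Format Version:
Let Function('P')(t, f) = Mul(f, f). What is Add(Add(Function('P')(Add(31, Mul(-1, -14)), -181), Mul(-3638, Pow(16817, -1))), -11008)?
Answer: Rational(365816563, 16817) ≈ 21753.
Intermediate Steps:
Function('P')(t, f) = Pow(f, 2)
Add(Add(Function('P')(Add(31, Mul(-1, -14)), -181), Mul(-3638, Pow(16817, -1))), -11008) = Add(Add(Pow(-181, 2), Mul(-3638, Pow(16817, -1))), -11008) = Add(Add(32761, Mul(-3638, Rational(1, 16817))), -11008) = Add(Add(32761, Rational(-3638, 16817)), -11008) = Add(Rational(550938099, 16817), -11008) = Rational(365816563, 16817)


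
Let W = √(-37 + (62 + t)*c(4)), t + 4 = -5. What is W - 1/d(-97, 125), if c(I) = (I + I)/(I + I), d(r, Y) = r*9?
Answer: 3493/873 ≈ 4.0011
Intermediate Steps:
t = -9 (t = -4 - 5 = -9)
d(r, Y) = 9*r
c(I) = 1 (c(I) = (2*I)/((2*I)) = (2*I)*(1/(2*I)) = 1)
W = 4 (W = √(-37 + (62 - 9)*1) = √(-37 + 53*1) = √(-37 + 53) = √16 = 4)
W - 1/d(-97, 125) = 4 - 1/(9*(-97)) = 4 - 1/(-873) = 4 - 1*(-1/873) = 4 + 1/873 = 3493/873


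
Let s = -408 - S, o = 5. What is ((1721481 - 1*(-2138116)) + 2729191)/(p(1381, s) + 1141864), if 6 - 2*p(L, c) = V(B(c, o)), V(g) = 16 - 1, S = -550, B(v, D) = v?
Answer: 13177576/2283719 ≈ 5.7702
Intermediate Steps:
V(g) = 15
s = 142 (s = -408 - 1*(-550) = -408 + 550 = 142)
p(L, c) = -9/2 (p(L, c) = 3 - ½*15 = 3 - 15/2 = -9/2)
((1721481 - 1*(-2138116)) + 2729191)/(p(1381, s) + 1141864) = ((1721481 - 1*(-2138116)) + 2729191)/(-9/2 + 1141864) = ((1721481 + 2138116) + 2729191)/(2283719/2) = (3859597 + 2729191)*(2/2283719) = 6588788*(2/2283719) = 13177576/2283719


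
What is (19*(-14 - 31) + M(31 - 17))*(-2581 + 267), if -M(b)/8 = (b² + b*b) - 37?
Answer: 8550230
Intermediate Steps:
M(b) = 296 - 16*b² (M(b) = -8*((b² + b*b) - 37) = -8*((b² + b²) - 37) = -8*(2*b² - 37) = -8*(-37 + 2*b²) = 296 - 16*b²)
(19*(-14 - 31) + M(31 - 17))*(-2581 + 267) = (19*(-14 - 31) + (296 - 16*(31 - 17)²))*(-2581 + 267) = (19*(-45) + (296 - 16*14²))*(-2314) = (-855 + (296 - 16*196))*(-2314) = (-855 + (296 - 3136))*(-2314) = (-855 - 2840)*(-2314) = -3695*(-2314) = 8550230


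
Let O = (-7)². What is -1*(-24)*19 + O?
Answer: 505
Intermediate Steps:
O = 49
-1*(-24)*19 + O = -1*(-24)*19 + 49 = 24*19 + 49 = 456 + 49 = 505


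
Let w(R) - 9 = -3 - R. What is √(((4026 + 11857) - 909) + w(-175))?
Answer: √15155 ≈ 123.11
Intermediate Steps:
w(R) = 6 - R (w(R) = 9 + (-3 - R) = 6 - R)
√(((4026 + 11857) - 909) + w(-175)) = √(((4026 + 11857) - 909) + (6 - 1*(-175))) = √((15883 - 909) + (6 + 175)) = √(14974 + 181) = √15155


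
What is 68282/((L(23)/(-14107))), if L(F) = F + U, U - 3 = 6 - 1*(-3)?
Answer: -963254174/35 ≈ -2.7522e+7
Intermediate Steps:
U = 12 (U = 3 + (6 - 1*(-3)) = 3 + (6 + 3) = 3 + 9 = 12)
L(F) = 12 + F (L(F) = F + 12 = 12 + F)
68282/((L(23)/(-14107))) = 68282/(((12 + 23)/(-14107))) = 68282/((35*(-1/14107))) = 68282/(-35/14107) = 68282*(-14107/35) = -963254174/35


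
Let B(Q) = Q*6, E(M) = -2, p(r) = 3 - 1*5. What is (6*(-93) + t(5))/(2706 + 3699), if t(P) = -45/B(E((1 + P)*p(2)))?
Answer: -739/8540 ≈ -0.086534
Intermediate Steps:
p(r) = -2 (p(r) = 3 - 5 = -2)
B(Q) = 6*Q
t(P) = 15/4 (t(P) = -45/(6*(-2)) = -45/(-12) = -45*(-1/12) = 15/4)
(6*(-93) + t(5))/(2706 + 3699) = (6*(-93) + 15/4)/(2706 + 3699) = (-558 + 15/4)/6405 = -2217/4*1/6405 = -739/8540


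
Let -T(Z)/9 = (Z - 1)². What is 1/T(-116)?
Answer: -1/123201 ≈ -8.1168e-6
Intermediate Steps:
T(Z) = -9*(-1 + Z)² (T(Z) = -9*(Z - 1)² = -9*(-1 + Z)²)
1/T(-116) = 1/(-9*(-1 - 116)²) = 1/(-9*(-117)²) = 1/(-9*13689) = 1/(-123201) = -1/123201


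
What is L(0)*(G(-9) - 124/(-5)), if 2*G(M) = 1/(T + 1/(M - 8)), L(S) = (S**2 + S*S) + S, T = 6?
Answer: 0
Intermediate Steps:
L(S) = S + 2*S**2 (L(S) = (S**2 + S**2) + S = 2*S**2 + S = S + 2*S**2)
G(M) = 1/(2*(6 + 1/(-8 + M))) (G(M) = 1/(2*(6 + 1/(M - 8))) = 1/(2*(6 + 1/(-8 + M))))
L(0)*(G(-9) - 124/(-5)) = (0*(1 + 2*0))*((-8 - 9)/(2*(-47 + 6*(-9))) - 124/(-5)) = (0*(1 + 0))*((1/2)*(-17)/(-47 - 54) - 124*(-1/5)) = (0*1)*((1/2)*(-17)/(-101) + 124/5) = 0*((1/2)*(-1/101)*(-17) + 124/5) = 0*(17/202 + 124/5) = 0*(25133/1010) = 0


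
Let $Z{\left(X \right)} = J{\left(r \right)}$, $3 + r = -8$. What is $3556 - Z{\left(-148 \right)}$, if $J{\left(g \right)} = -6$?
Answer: $3562$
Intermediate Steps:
$r = -11$ ($r = -3 - 8 = -11$)
$Z{\left(X \right)} = -6$
$3556 - Z{\left(-148 \right)} = 3556 - -6 = 3556 + 6 = 3562$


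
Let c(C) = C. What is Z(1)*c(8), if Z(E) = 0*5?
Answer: 0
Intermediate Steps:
Z(E) = 0
Z(1)*c(8) = 0*8 = 0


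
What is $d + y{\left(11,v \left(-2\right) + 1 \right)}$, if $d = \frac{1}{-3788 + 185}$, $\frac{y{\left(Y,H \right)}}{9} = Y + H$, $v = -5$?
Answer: $\frac{713393}{3603} \approx 198.0$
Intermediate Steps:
$y{\left(Y,H \right)} = 9 H + 9 Y$ ($y{\left(Y,H \right)} = 9 \left(Y + H\right) = 9 \left(H + Y\right) = 9 H + 9 Y$)
$d = - \frac{1}{3603}$ ($d = \frac{1}{-3603} = - \frac{1}{3603} \approx -0.00027755$)
$d + y{\left(11,v \left(-2\right) + 1 \right)} = - \frac{1}{3603} + \left(9 \left(\left(-5\right) \left(-2\right) + 1\right) + 9 \cdot 11\right) = - \frac{1}{3603} + \left(9 \left(10 + 1\right) + 99\right) = - \frac{1}{3603} + \left(9 \cdot 11 + 99\right) = - \frac{1}{3603} + \left(99 + 99\right) = - \frac{1}{3603} + 198 = \frac{713393}{3603}$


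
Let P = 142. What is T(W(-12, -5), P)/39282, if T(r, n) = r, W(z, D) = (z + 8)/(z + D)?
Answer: 2/333897 ≈ 5.9899e-6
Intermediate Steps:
W(z, D) = (8 + z)/(D + z)
T(W(-12, -5), P)/39282 = ((8 - 12)/(-5 - 12))/39282 = (-4/(-17))*(1/39282) = -1/17*(-4)*(1/39282) = (4/17)*(1/39282) = 2/333897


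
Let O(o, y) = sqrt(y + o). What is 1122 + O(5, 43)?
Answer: 1122 + 4*sqrt(3) ≈ 1128.9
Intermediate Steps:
O(o, y) = sqrt(o + y)
1122 + O(5, 43) = 1122 + sqrt(5 + 43) = 1122 + sqrt(48) = 1122 + 4*sqrt(3)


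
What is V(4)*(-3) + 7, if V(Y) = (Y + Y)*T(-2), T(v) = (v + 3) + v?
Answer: 31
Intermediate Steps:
T(v) = 3 + 2*v (T(v) = (3 + v) + v = 3 + 2*v)
V(Y) = -2*Y (V(Y) = (Y + Y)*(3 + 2*(-2)) = (2*Y)*(3 - 4) = (2*Y)*(-1) = -2*Y)
V(4)*(-3) + 7 = -2*4*(-3) + 7 = -8*(-3) + 7 = 24 + 7 = 31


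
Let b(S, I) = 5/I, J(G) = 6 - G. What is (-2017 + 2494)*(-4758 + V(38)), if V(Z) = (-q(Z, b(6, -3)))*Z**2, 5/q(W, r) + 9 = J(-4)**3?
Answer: -2252583846/991 ≈ -2.2730e+6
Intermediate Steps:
q(W, r) = 5/991 (q(W, r) = 5/(-9 + (6 - 1*(-4))**3) = 5/(-9 + (6 + 4)**3) = 5/(-9 + 10**3) = 5/(-9 + 1000) = 5/991)
V(Z) = -5*Z**2/991 (V(Z) = (-1*5/991)*Z**2 = -5*Z**2/991)
(-2017 + 2494)*(-4758 + V(38)) = (-2017 + 2494)*(-4758 - 5/991*38**2) = 477*(-4758 - 5/991*1444) = 477*(-4758 - 7220/991) = 477*(-4722398/991) = -2252583846/991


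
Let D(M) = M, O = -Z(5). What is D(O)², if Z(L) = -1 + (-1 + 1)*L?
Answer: 1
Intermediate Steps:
Z(L) = -1 (Z(L) = -1 + 0*L = -1 + 0 = -1)
O = 1 (O = -1*(-1) = 1)
D(O)² = 1² = 1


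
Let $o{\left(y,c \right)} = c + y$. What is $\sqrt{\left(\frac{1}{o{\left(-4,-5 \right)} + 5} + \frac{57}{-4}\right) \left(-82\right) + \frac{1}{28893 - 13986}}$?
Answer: $\frac{2 \sqrt{66054497142}}{14907} \approx 34.482$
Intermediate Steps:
$\sqrt{\left(\frac{1}{o{\left(-4,-5 \right)} + 5} + \frac{57}{-4}\right) \left(-82\right) + \frac{1}{28893 - 13986}} = \sqrt{\left(\frac{1}{\left(-5 - 4\right) + 5} + \frac{57}{-4}\right) \left(-82\right) + \frac{1}{28893 - 13986}} = \sqrt{\left(\frac{1}{-9 + 5} + 57 \left(- \frac{1}{4}\right)\right) \left(-82\right) + \frac{1}{14907}} = \sqrt{\left(\frac{1}{-4} - \frac{57}{4}\right) \left(-82\right) + \frac{1}{14907}} = \sqrt{\left(- \frac{1}{4} - \frac{57}{4}\right) \left(-82\right) + \frac{1}{14907}} = \sqrt{\left(- \frac{29}{2}\right) \left(-82\right) + \frac{1}{14907}} = \sqrt{1189 + \frac{1}{14907}} = \sqrt{\frac{17724424}{14907}} = \frac{2 \sqrt{66054497142}}{14907}$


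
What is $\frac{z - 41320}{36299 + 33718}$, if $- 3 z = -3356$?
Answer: $- \frac{120604}{210051} \approx -0.57417$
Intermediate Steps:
$z = \frac{3356}{3}$ ($z = \left(- \frac{1}{3}\right) \left(-3356\right) = \frac{3356}{3} \approx 1118.7$)
$\frac{z - 41320}{36299 + 33718} = \frac{\frac{3356}{3} - 41320}{36299 + 33718} = - \frac{120604}{3 \cdot 70017} = \left(- \frac{120604}{3}\right) \frac{1}{70017} = - \frac{120604}{210051}$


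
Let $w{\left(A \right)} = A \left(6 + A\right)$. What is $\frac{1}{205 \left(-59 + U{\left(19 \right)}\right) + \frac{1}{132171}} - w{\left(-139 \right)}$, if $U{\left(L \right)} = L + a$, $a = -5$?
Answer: $- \frac{22540782794009}{1219277474} \approx -18487.0$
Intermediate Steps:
$U{\left(L \right)} = -5 + L$ ($U{\left(L \right)} = L - 5 = -5 + L$)
$\frac{1}{205 \left(-59 + U{\left(19 \right)}\right) + \frac{1}{132171}} - w{\left(-139 \right)} = \frac{1}{205 \left(-59 + \left(-5 + 19\right)\right) + \frac{1}{132171}} - - 139 \left(6 - 139\right) = \frac{1}{205 \left(-59 + 14\right) + \frac{1}{132171}} - \left(-139\right) \left(-133\right) = \frac{1}{205 \left(-45\right) + \frac{1}{132171}} - 18487 = \frac{1}{-9225 + \frac{1}{132171}} - 18487 = \frac{1}{- \frac{1219277474}{132171}} - 18487 = - \frac{132171}{1219277474} - 18487 = - \frac{22540782794009}{1219277474}$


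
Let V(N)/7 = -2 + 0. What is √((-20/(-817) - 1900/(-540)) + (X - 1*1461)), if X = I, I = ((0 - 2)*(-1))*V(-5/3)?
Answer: 4*I*√5019601431/7353 ≈ 38.542*I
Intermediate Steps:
V(N) = -14 (V(N) = 7*(-2 + 0) = 7*(-2) = -14)
I = -28 (I = ((0 - 2)*(-1))*(-14) = -2*(-1)*(-14) = 2*(-14) = -28)
X = -28
√((-20/(-817) - 1900/(-540)) + (X - 1*1461)) = √((-20/(-817) - 1900/(-540)) + (-28 - 1*1461)) = √((-20*(-1/817) - 1900*(-1/540)) + (-28 - 1461)) = √((20/817 + 95/27) - 1489) = √(78155/22059 - 1489) = √(-32767696/22059) = 4*I*√5019601431/7353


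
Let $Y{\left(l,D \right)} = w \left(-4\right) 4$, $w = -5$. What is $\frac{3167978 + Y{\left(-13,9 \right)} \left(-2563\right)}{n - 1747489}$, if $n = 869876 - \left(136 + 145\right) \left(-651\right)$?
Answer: $- \frac{1481469}{347341} \approx -4.2652$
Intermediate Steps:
$n = 1052807$ ($n = 869876 - 281 \left(-651\right) = 869876 - -182931 = 869876 + 182931 = 1052807$)
$Y{\left(l,D \right)} = 80$ ($Y{\left(l,D \right)} = \left(-5\right) \left(-4\right) 4 = 20 \cdot 4 = 80$)
$\frac{3167978 + Y{\left(-13,9 \right)} \left(-2563\right)}{n - 1747489} = \frac{3167978 + 80 \left(-2563\right)}{1052807 - 1747489} = \frac{3167978 - 205040}{-694682} = 2962938 \left(- \frac{1}{694682}\right) = - \frac{1481469}{347341}$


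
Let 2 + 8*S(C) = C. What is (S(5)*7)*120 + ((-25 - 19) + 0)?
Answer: 271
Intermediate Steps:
S(C) = -1/4 + C/8
(S(5)*7)*120 + ((-25 - 19) + 0) = ((-1/4 + (1/8)*5)*7)*120 + ((-25 - 19) + 0) = ((-1/4 + 5/8)*7)*120 + (-44 + 0) = ((3/8)*7)*120 - 44 = (21/8)*120 - 44 = 315 - 44 = 271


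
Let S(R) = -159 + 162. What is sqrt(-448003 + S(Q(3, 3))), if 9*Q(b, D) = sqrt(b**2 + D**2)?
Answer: 80*I*sqrt(70) ≈ 669.33*I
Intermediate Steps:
Q(b, D) = sqrt(D**2 + b**2)/9 (Q(b, D) = sqrt(b**2 + D**2)/9 = sqrt(D**2 + b**2)/9)
S(R) = 3
sqrt(-448003 + S(Q(3, 3))) = sqrt(-448003 + 3) = sqrt(-448000) = 80*I*sqrt(70)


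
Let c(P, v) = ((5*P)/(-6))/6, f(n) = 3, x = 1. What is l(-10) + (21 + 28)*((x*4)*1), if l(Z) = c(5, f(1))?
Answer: 7031/36 ≈ 195.31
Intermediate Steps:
c(P, v) = -5*P/36 (c(P, v) = ((5*P)*(-⅙))*(⅙) = -5*P/6*(⅙) = -5*P/36)
l(Z) = -25/36 (l(Z) = -5/36*5 = -25/36)
l(-10) + (21 + 28)*((x*4)*1) = -25/36 + (21 + 28)*((1*4)*1) = -25/36 + 49*(4*1) = -25/36 + 49*4 = -25/36 + 196 = 7031/36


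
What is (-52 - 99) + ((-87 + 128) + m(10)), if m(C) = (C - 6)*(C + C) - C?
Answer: -40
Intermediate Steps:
m(C) = -C + 2*C*(-6 + C) (m(C) = (-6 + C)*(2*C) - C = 2*C*(-6 + C) - C = -C + 2*C*(-6 + C))
(-52 - 99) + ((-87 + 128) + m(10)) = (-52 - 99) + ((-87 + 128) + 10*(-13 + 2*10)) = -151 + (41 + 10*(-13 + 20)) = -151 + (41 + 10*7) = -151 + (41 + 70) = -151 + 111 = -40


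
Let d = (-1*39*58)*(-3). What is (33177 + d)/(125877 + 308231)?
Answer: 39963/434108 ≈ 0.092058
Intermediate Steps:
d = 6786 (d = -39*58*(-3) = -2262*(-3) = 6786)
(33177 + d)/(125877 + 308231) = (33177 + 6786)/(125877 + 308231) = 39963/434108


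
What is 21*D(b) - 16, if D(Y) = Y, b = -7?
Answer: -163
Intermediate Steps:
21*D(b) - 16 = 21*(-7) - 16 = -147 - 16 = -163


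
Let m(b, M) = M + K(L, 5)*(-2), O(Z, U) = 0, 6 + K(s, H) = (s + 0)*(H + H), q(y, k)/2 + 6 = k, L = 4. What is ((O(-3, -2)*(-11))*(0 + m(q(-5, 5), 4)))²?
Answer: 0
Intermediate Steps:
q(y, k) = -12 + 2*k
K(s, H) = -6 + 2*H*s (K(s, H) = -6 + (s + 0)*(H + H) = -6 + s*(2*H) = -6 + 2*H*s)
m(b, M) = -68 + M (m(b, M) = M + (-6 + 2*5*4)*(-2) = M + (-6 + 40)*(-2) = M + 34*(-2) = M - 68 = -68 + M)
((O(-3, -2)*(-11))*(0 + m(q(-5, 5), 4)))² = ((0*(-11))*(0 + (-68 + 4)))² = (0*(0 - 64))² = (0*(-64))² = 0² = 0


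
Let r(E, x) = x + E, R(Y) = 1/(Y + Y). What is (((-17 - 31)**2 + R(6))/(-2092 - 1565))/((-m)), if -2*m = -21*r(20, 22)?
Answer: 27649/19352844 ≈ 0.0014287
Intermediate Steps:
R(Y) = 1/(2*Y)
r(E, x) = E + x
m = 441 (m = -(-21)*(20 + 22)/2 = -(-21)*42/2 = -1/2*(-882) = 441)
(((-17 - 31)**2 + R(6))/(-2092 - 1565))/((-m)) = (((-17 - 31)**2 + (1/2)/6)/(-2092 - 1565))/((-1*441)) = (((-48)**2 + (1/2)*(1/6))/(-3657))/(-441) = ((2304 + 1/12)*(-1/3657))*(-1/441) = ((27649/12)*(-1/3657))*(-1/441) = -27649/43884*(-1/441) = 27649/19352844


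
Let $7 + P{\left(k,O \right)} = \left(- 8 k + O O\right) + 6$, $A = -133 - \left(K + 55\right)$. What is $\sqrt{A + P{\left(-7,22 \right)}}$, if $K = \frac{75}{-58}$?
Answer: $\frac{7 \sqrt{24186}}{58} \approx 18.769$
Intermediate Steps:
$K = - \frac{75}{58}$ ($K = 75 \left(- \frac{1}{58}\right) = - \frac{75}{58} \approx -1.2931$)
$A = - \frac{10829}{58}$ ($A = -133 - \left(- \frac{75}{58} + 55\right) = -133 - \frac{3115}{58} = - \frac{10829}{58} \approx -186.71$)
$P{\left(k,O \right)} = -1 + O^{2} - 8 k$ ($P{\left(k,O \right)} = -7 + \left(\left(- 8 k + O O\right) + 6\right) = -7 + \left(\left(- 8 k + O^{2}\right) + 6\right) = -7 + \left(\left(O^{2} - 8 k\right) + 6\right) = -7 + \left(6 + O^{2} - 8 k\right) = -1 + O^{2} - 8 k$)
$\sqrt{A + P{\left(-7,22 \right)}} = \sqrt{- \frac{10829}{58} - \left(-55 - 484\right)} = \sqrt{- \frac{10829}{58} + \left(-1 + 484 + 56\right)} = \sqrt{- \frac{10829}{58} + 539} = \sqrt{\frac{20433}{58}} = \frac{7 \sqrt{24186}}{58}$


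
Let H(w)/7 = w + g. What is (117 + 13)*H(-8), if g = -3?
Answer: -10010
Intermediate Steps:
H(w) = -21 + 7*w (H(w) = 7*(w - 3) = 7*(-3 + w) = -21 + 7*w)
(117 + 13)*H(-8) = (117 + 13)*(-21 + 7*(-8)) = 130*(-21 - 56) = 130*(-77) = -10010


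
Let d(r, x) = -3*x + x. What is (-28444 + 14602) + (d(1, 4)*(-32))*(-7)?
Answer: -15634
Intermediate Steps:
d(r, x) = -2*x
(-28444 + 14602) + (d(1, 4)*(-32))*(-7) = (-28444 + 14602) + (-2*4*(-32))*(-7) = -13842 - 8*(-32)*(-7) = -13842 + 256*(-7) = -13842 - 1792 = -15634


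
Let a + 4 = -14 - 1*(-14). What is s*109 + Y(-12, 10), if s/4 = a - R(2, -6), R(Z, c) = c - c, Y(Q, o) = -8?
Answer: -1752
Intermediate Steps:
R(Z, c) = 0
a = -4 (a = -4 + (-14 - 1*(-14)) = -4 + (-14 + 14) = -4 + 0 = -4)
s = -16 (s = 4*(-4 - 1*0) = 4*(-4 + 0) = 4*(-4) = -16)
s*109 + Y(-12, 10) = -16*109 - 8 = -1744 - 8 = -1752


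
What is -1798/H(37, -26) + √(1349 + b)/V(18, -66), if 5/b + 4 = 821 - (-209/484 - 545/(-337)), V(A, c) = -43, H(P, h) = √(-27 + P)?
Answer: -899*√10/5 - √197406765210547009/520166657 ≈ -569.43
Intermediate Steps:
b = 74140/12096899 (b = 5/(-4 + (821 - (-209/484 - 545/(-337)))) = 5/(-4 + (821 - (-209*1/484 - 545*(-1/337)))) = 5/(-4 + (821 - (-19/44 + 545/337))) = 5/(-4 + (821 - 1*17577/14828)) = 5/(-4 + (821 - 17577/14828)) = 5/(-4 + 12156211/14828) = 5/(12096899/14828) = 5*(14828/12096899) = 74140/12096899 ≈ 0.0061288)
-1798/H(37, -26) + √(1349 + b)/V(18, -66) = -1798/√(-27 + 37) + √(1349 + 74140/12096899)/(-43) = -1798*√10/10 + √(16318790891/12096899)*(-1/43) = -899*√10/5 + (√197406765210547009/12096899)*(-1/43) = -899*√10/5 - √197406765210547009/520166657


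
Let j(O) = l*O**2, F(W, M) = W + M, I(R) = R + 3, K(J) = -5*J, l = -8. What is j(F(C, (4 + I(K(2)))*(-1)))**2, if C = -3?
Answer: 0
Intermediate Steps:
I(R) = 3 + R
F(W, M) = M + W
j(O) = -8*O**2
j(F(C, (4 + I(K(2)))*(-1)))**2 = (-8*((4 + (3 - 5*2))*(-1) - 3)**2)**2 = (-8*((4 + (3 - 10))*(-1) - 3)**2)**2 = (-8*((4 - 7)*(-1) - 3)**2)**2 = (-8*(-3*(-1) - 3)**2)**2 = (-8*(3 - 3)**2)**2 = (-8*0**2)**2 = (-8*0)**2 = 0**2 = 0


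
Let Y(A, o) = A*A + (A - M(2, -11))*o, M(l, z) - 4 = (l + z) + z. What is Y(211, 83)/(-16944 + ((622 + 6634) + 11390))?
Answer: 31681/851 ≈ 37.228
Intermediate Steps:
M(l, z) = 4 + l + 2*z (M(l, z) = 4 + ((l + z) + z) = 4 + (l + 2*z) = 4 + l + 2*z)
Y(A, o) = A**2 + o*(16 + A) (Y(A, o) = A*A + (A - (4 + 2 + 2*(-11)))*o = A**2 + (A - (4 + 2 - 22))*o = A**2 + (A - 1*(-16))*o = A**2 + (A + 16)*o = A**2 + (16 + A)*o = A**2 + o*(16 + A))
Y(211, 83)/(-16944 + ((622 + 6634) + 11390)) = (211**2 + 16*83 + 211*83)/(-16944 + ((622 + 6634) + 11390)) = (44521 + 1328 + 17513)/(-16944 + (7256 + 11390)) = 63362/(-16944 + 18646) = 63362/1702 = 63362*(1/1702) = 31681/851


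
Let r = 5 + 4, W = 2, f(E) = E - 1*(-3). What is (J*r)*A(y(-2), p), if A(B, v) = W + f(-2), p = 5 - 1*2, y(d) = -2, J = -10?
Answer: -270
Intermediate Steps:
f(E) = 3 + E (f(E) = E + 3 = 3 + E)
p = 3 (p = 5 - 2 = 3)
A(B, v) = 3 (A(B, v) = 2 + (3 - 2) = 2 + 1 = 3)
r = 9
(J*r)*A(y(-2), p) = -10*9*3 = -90*3 = -270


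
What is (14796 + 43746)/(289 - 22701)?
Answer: -29271/11206 ≈ -2.6121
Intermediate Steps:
(14796 + 43746)/(289 - 22701) = 58542/(-22412) = 58542*(-1/22412) = -29271/11206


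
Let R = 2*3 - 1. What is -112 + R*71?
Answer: 243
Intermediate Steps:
R = 5 (R = 6 - 1 = 5)
-112 + R*71 = -112 + 5*71 = -112 + 355 = 243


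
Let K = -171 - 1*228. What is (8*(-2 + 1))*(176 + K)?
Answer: 1784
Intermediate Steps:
K = -399 (K = -171 - 228 = -399)
(8*(-2 + 1))*(176 + K) = (8*(-2 + 1))*(176 - 399) = (8*(-1))*(-223) = -8*(-223) = 1784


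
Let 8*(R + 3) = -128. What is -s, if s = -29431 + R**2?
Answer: 29070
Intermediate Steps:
R = -19 (R = -3 + (1/8)*(-128) = -3 - 16 = -19)
s = -29070 (s = -29431 + (-19)**2 = -29431 + 361 = -29070)
-s = -1*(-29070) = 29070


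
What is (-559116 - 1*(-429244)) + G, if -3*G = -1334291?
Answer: 944675/3 ≈ 3.1489e+5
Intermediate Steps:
G = 1334291/3 (G = -⅓*(-1334291) = 1334291/3 ≈ 4.4476e+5)
(-559116 - 1*(-429244)) + G = (-559116 - 1*(-429244)) + 1334291/3 = (-559116 + 429244) + 1334291/3 = -129872 + 1334291/3 = 944675/3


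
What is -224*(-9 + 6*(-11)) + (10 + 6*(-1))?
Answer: 16804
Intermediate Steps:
-224*(-9 + 6*(-11)) + (10 + 6*(-1)) = -224*(-9 - 66) + (10 - 6) = -224*(-75) + 4 = 16800 + 4 = 16804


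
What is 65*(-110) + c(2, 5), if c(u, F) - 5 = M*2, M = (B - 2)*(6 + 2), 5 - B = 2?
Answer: -7129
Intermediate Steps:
B = 3 (B = 5 - 1*2 = 5 - 2 = 3)
M = 8 (M = (3 - 2)*(6 + 2) = 1*8 = 8)
c(u, F) = 21 (c(u, F) = 5 + 8*2 = 5 + 16 = 21)
65*(-110) + c(2, 5) = 65*(-110) + 21 = -7150 + 21 = -7129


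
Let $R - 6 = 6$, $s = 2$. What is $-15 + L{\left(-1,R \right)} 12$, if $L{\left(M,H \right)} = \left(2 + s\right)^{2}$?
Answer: $177$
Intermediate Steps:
$R = 12$ ($R = 6 + 6 = 12$)
$L{\left(M,H \right)} = 16$ ($L{\left(M,H \right)} = \left(2 + 2\right)^{2} = 4^{2} = 16$)
$-15 + L{\left(-1,R \right)} 12 = -15 + 16 \cdot 12 = -15 + 192 = 177$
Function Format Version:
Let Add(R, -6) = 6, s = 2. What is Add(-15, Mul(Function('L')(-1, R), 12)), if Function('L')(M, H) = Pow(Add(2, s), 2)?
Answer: 177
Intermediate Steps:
R = 12 (R = Add(6, 6) = 12)
Function('L')(M, H) = 16 (Function('L')(M, H) = Pow(Add(2, 2), 2) = Pow(4, 2) = 16)
Add(-15, Mul(Function('L')(-1, R), 12)) = Add(-15, Mul(16, 12)) = Add(-15, 192) = 177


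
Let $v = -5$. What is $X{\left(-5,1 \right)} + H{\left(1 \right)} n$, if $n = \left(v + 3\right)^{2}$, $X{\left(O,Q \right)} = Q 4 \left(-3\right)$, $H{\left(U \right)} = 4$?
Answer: $4$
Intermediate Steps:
$X{\left(O,Q \right)} = - 12 Q$ ($X{\left(O,Q \right)} = 4 Q \left(-3\right) = - 12 Q$)
$n = 4$ ($n = \left(-5 + 3\right)^{2} = \left(-2\right)^{2} = 4$)
$X{\left(-5,1 \right)} + H{\left(1 \right)} n = \left(-12\right) 1 + 4 \cdot 4 = -12 + 16 = 4$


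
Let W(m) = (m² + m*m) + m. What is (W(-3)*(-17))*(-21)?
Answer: 5355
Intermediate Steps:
W(m) = m + 2*m² (W(m) = (m² + m²) + m = 2*m² + m = m + 2*m²)
(W(-3)*(-17))*(-21) = (-3*(1 + 2*(-3))*(-17))*(-21) = (-3*(1 - 6)*(-17))*(-21) = (-3*(-5)*(-17))*(-21) = (15*(-17))*(-21) = -255*(-21) = 5355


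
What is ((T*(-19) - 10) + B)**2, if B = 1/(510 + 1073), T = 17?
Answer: 277874471044/2505889 ≈ 1.1089e+5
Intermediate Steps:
B = 1/1583 ≈ 0.00063171
((T*(-19) - 10) + B)**2 = ((17*(-19) - 10) + 1/1583)**2 = ((-323 - 10) + 1/1583)**2 = (-333 + 1/1583)**2 = (-527138/1583)**2 = 277874471044/2505889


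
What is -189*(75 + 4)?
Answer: -14931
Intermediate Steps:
-189*(75 + 4) = -189*79 = -14931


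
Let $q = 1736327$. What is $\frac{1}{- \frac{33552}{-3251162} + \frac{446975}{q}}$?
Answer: $\frac{2822540180987}{755722689227} \approx 3.7349$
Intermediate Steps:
$\frac{1}{- \frac{33552}{-3251162} + \frac{446975}{q}} = \frac{1}{- \frac{33552}{-3251162} + \frac{446975}{1736327}} = \frac{1}{\left(-33552\right) \left(- \frac{1}{3251162}\right) + 446975 \cdot \frac{1}{1736327}} = \frac{1}{\frac{16776}{1625581} + \frac{446975}{1736327}} = \frac{1}{\frac{755722689227}{2822540180987}} = \frac{2822540180987}{755722689227}$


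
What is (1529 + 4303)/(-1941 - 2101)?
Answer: -2916/2021 ≈ -1.4429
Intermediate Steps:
(1529 + 4303)/(-1941 - 2101) = 5832/(-4042) = 5832*(-1/4042) = -2916/2021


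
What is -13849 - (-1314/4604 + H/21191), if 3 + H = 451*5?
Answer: -675568775635/48781682 ≈ -13849.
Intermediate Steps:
H = 2252 (H = -3 + 451*5 = -3 + 2255 = 2252)
-13849 - (-1314/4604 + H/21191) = -13849 - (-1314/4604 + 2252/21191) = -13849 - (-1314*1/4604 + 2252*(1/21191)) = -13849 - (-657/2302 + 2252/21191) = -13849 - 1*(-8738383/48781682) = -13849 + 8738383/48781682 = -675568775635/48781682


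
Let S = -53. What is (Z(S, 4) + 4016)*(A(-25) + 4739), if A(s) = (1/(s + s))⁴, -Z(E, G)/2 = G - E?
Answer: 57786181251951/3125000 ≈ 1.8492e+7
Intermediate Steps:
Z(E, G) = -2*G + 2*E (Z(E, G) = -2*(G - E) = -2*G + 2*E)
A(s) = 1/(16*s⁴) (A(s) = (1/(2*s))⁴ = 1/(16*s⁴))
(Z(S, 4) + 4016)*(A(-25) + 4739) = ((-2*4 + 2*(-53)) + 4016)*((1/16)/(-25)⁴ + 4739) = ((-8 - 106) + 4016)*((1/16)*(1/390625) + 4739) = (-114 + 4016)*(1/6250000 + 4739) = 3902*(29618750001/6250000) = 57786181251951/3125000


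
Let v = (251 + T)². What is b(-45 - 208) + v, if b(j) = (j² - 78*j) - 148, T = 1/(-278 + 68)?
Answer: 6464778181/44100 ≈ 1.4659e+5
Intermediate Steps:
T = -1/210 (T = 1/(-210) = -1/210 ≈ -0.0047619)
v = 2778238681/44100 (v = (251 - 1/210)² = (52709/210)² = 2778238681/44100 ≈ 62999.)
b(j) = -148 + j² - 78*j
b(-45 - 208) + v = (-148 + (-45 - 208)² - 78*(-45 - 208)) + 2778238681/44100 = (-148 + (-253)² - 78*(-253)) + 2778238681/44100 = (-148 + 64009 + 19734) + 2778238681/44100 = 83595 + 2778238681/44100 = 6464778181/44100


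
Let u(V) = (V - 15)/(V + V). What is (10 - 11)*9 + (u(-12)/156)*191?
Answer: -3171/416 ≈ -7.6226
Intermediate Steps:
u(V) = (-15 + V)/(2*V) (u(V) = (-15 + V)/((2*V)) = (-15 + V)*(1/(2*V)) = (-15 + V)/(2*V))
(10 - 11)*9 + (u(-12)/156)*191 = (10 - 11)*9 + (((½)*(-15 - 12)/(-12))/156)*191 = -1*9 + (((½)*(-1/12)*(-27))*(1/156))*191 = -9 + ((9/8)*(1/156))*191 = -9 + (3/416)*191 = -9 + 573/416 = -3171/416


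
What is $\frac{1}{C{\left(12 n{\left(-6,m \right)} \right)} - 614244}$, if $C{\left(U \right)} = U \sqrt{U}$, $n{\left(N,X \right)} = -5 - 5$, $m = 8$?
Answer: $\frac{i}{12 \left(- 51187 i + 20 \sqrt{30}\right)} \approx -1.628 \cdot 10^{-6} + 3.4841 \cdot 10^{-9} i$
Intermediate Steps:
$n{\left(N,X \right)} = -10$
$C{\left(U \right)} = U^{\frac{3}{2}}$
$\frac{1}{C{\left(12 n{\left(-6,m \right)} \right)} - 614244} = \frac{1}{\left(12 \left(-10\right)\right)^{\frac{3}{2}} - 614244} = \frac{1}{\left(-120\right)^{\frac{3}{2}} - 614244} = \frac{1}{- 240 i \sqrt{30} - 614244} = \frac{1}{-614244 - 240 i \sqrt{30}}$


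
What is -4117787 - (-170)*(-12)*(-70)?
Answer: -3974987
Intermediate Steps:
-4117787 - (-170)*(-12)*(-70) = -4117787 - 170*12*(-70) = -4117787 - 2040*(-70) = -4117787 + 142800 = -3974987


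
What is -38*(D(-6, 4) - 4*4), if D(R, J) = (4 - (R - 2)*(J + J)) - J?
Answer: -1824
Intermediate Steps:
D(R, J) = 4 - J - 2*J*(-2 + R) (D(R, J) = (4 - (-2 + R)*2*J) - J = (4 - 2*J*(-2 + R)) - J = 4 - J - 2*J*(-2 + R))
-38*(D(-6, 4) - 4*4) = -38*((4 + 3*4 - 2*4*(-6)) - 4*4) = -38*((4 + 12 + 48) - 16) = -38*(64 - 16) = -38*48 = -1824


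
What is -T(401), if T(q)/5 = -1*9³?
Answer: 3645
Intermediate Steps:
T(q) = -3645 (T(q) = 5*(-1*9³) = 5*(-1*729) = 5*(-729) = -3645)
-T(401) = -1*(-3645) = 3645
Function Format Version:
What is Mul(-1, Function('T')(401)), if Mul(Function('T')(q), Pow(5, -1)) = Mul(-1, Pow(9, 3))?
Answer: 3645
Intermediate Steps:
Function('T')(q) = -3645 (Function('T')(q) = Mul(5, Mul(-1, Pow(9, 3))) = Mul(5, Mul(-1, 729)) = Mul(5, -729) = -3645)
Mul(-1, Function('T')(401)) = Mul(-1, -3645) = 3645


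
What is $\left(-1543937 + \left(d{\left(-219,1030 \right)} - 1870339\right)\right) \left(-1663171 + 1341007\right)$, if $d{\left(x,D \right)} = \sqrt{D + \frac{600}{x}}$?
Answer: $1099956813264 - \frac{322164 \sqrt{5474270}}{73} \approx 1.0999 \cdot 10^{12}$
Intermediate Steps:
$\left(-1543937 + \left(d{\left(-219,1030 \right)} - 1870339\right)\right) \left(-1663171 + 1341007\right) = \left(-1543937 - \left(1870339 - \sqrt{1030 + \frac{600}{-219}}\right)\right) \left(-1663171 + 1341007\right) = \left(-1543937 - \left(1870339 - \sqrt{1030 + 600 \left(- \frac{1}{219}\right)}\right)\right) \left(-322164\right) = \left(-1543937 - \left(1870339 - \sqrt{1030 - \frac{200}{73}}\right)\right) \left(-322164\right) = \left(-1543937 - \left(1870339 - \sqrt{\frac{74990}{73}}\right)\right) \left(-322164\right) = \left(-1543937 - \left(1870339 - \frac{\sqrt{5474270}}{73}\right)\right) \left(-322164\right) = \left(-3414276 + \frac{\sqrt{5474270}}{73}\right) \left(-322164\right) = 1099956813264 - \frac{322164 \sqrt{5474270}}{73}$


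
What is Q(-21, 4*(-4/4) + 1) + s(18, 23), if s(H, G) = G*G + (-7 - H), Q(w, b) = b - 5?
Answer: 496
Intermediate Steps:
Q(w, b) = -5 + b
s(H, G) = -7 + G**2 - H (s(H, G) = G**2 + (-7 - H) = -7 + G**2 - H)
Q(-21, 4*(-4/4) + 1) + s(18, 23) = (-5 + (4*(-4/4) + 1)) + (-7 + 23**2 - 1*18) = (-5 + (4*(-4*1/4) + 1)) + (-7 + 529 - 18) = (-5 + (4*(-1) + 1)) + 504 = (-5 + (-4 + 1)) + 504 = (-5 - 3) + 504 = -8 + 504 = 496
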